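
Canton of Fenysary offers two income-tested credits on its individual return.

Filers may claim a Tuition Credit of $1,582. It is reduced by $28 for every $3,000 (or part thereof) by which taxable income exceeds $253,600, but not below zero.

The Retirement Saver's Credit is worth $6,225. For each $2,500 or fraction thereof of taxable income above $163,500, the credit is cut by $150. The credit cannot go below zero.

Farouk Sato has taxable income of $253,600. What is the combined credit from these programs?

$2,257

Tuition Credit: $253,600 is at or below the $253,600 threshold, so the full $1,582 applies.
Retirement Saver's Credit: income exceeds $163,500 by $90,100, which is 37 full-or-partial $2,500 increments; reduction = 37 × $150 = $5,550, leaving $675.
Total: $1,582 + $675 = $2,257.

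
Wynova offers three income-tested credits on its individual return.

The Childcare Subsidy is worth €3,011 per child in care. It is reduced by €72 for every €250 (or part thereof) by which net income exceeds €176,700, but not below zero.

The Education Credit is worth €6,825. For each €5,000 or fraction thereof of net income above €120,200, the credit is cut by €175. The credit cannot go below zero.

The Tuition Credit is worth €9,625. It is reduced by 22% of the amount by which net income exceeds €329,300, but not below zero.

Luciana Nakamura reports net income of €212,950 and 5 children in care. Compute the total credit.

Childcare Subsidy: base = 5 × €3,011 = €15,055. income exceeds €176,700 by €36,250, which is 145 full-or-partial €250 increments; reduction = 145 × €72 = €10,440, leaving €4,615.
Education Credit: income exceeds €120,200 by €92,750, which is 19 full-or-partial €5,000 increments; reduction = 19 × €175 = €3,325, leaving €3,500.
Tuition Credit: €212,950 is at or below the €329,300 threshold, so the full €9,625 applies.
Total: €4,615 + €3,500 + €9,625 = €17,740.

€17,740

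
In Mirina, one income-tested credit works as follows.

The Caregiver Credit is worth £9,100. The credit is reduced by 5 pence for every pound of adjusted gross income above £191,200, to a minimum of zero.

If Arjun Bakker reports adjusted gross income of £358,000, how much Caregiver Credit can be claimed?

Caregiver Credit: 5% of the £166,800 excess over £191,200 is £8,340; credit = £9,100 − £8,340 = £760.

£760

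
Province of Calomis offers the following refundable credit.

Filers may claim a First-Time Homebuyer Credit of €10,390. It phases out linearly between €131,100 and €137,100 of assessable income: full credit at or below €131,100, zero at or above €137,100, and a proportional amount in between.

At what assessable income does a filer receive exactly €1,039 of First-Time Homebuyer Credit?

€136,500

€1,039 is 1,039/10,390 of the full €10,390, so 9,351/10,390 of the €6,000 range has been used: income = €131,100 + €6,000 × 9,351/10,390 = €136,500.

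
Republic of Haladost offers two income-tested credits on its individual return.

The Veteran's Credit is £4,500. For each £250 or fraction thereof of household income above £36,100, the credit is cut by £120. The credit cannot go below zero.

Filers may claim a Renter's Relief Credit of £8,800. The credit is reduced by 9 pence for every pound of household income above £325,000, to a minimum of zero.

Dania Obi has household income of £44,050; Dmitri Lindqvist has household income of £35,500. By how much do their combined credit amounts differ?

£3,840

Dania (£44,050): Veteran's Credit: income exceeds £36,100 by £7,950, which is 32 full-or-partial £250 increments; reduction = 32 × £120 = £3,840, leaving £660. Renter's Relief Credit: £44,050 is at or below the £325,000 threshold, so the full £8,800 applies. total £660 + £8,800 = £9,460
Dmitri (£35,500): Veteran's Credit: £35,500 is at or below the £36,100 threshold, so the full £4,500 applies. Renter's Relief Credit: £35,500 is at or below the £325,000 threshold, so the full £8,800 applies. total £4,500 + £8,800 = £13,300
Difference: |£9,460 − £13,300| = £3,840.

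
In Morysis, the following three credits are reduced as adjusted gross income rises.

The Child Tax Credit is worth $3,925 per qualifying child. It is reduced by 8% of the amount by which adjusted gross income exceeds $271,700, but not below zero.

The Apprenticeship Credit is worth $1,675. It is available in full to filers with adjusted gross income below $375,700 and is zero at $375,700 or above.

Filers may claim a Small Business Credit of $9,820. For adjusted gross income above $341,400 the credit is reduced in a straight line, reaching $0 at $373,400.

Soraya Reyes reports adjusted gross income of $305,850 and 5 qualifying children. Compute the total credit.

$28,388

Child Tax Credit: base = 5 × $3,925 = $19,625. 8% of the $34,150 excess over $271,700 is $2,732; credit = $19,625 − $2,732 = $16,893.
Apprenticeship Credit: $305,850 is below the $375,700 cutoff, so the full $1,675 applies.
Small Business Credit: $305,850 is at or below the $341,400 threshold, so the full $9,820 applies.
Total: $16,893 + $1,675 + $9,820 = $28,388.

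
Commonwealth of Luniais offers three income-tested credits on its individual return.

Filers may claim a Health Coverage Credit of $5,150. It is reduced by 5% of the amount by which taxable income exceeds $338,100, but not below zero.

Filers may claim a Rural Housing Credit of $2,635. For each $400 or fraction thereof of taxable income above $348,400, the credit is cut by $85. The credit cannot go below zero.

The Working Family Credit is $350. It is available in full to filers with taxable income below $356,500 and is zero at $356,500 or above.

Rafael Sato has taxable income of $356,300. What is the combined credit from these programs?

$5,525

Health Coverage Credit: 5% of the $18,200 excess over $338,100 is $910; credit = $5,150 − $910 = $4,240.
Rural Housing Credit: income exceeds $348,400 by $7,900, which is 20 full-or-partial $400 increments; reduction = 20 × $85 = $1,700, leaving $935.
Working Family Credit: $356,300 is below the $356,500 cutoff, so the full $350 applies.
Total: $4,240 + $935 + $350 = $5,525.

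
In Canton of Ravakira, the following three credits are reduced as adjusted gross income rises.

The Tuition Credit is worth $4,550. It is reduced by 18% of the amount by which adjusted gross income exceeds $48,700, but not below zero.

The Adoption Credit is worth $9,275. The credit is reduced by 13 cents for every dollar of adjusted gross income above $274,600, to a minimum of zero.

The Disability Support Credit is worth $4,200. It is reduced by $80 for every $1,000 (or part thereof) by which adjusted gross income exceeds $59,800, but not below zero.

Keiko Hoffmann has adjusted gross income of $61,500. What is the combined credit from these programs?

$15,561

Tuition Credit: 18% of the $12,800 excess over $48,700 is $2,304; credit = $4,550 − $2,304 = $2,246.
Adoption Credit: $61,500 is at or below the $274,600 threshold, so the full $9,275 applies.
Disability Support Credit: income exceeds $59,800 by $1,700, which is 2 full-or-partial $1,000 increments; reduction = 2 × $80 = $160, leaving $4,040.
Total: $2,246 + $9,275 + $4,040 = $15,561.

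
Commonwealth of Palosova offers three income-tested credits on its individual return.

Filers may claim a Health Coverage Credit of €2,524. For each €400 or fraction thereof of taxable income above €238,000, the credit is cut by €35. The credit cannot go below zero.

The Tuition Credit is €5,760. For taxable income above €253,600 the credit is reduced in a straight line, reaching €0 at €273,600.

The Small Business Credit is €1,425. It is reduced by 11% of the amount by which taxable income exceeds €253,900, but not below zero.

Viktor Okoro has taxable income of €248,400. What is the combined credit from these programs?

€8,799

Health Coverage Credit: income exceeds €238,000 by €10,400, which is 26 full-or-partial €400 increments; reduction = 26 × €35 = €910, leaving €1,614.
Tuition Credit: €248,400 is at or below the €253,600 threshold, so the full €5,760 applies.
Small Business Credit: €248,400 is at or below the €253,900 threshold, so the full €1,425 applies.
Total: €1,614 + €5,760 + €1,425 = €8,799.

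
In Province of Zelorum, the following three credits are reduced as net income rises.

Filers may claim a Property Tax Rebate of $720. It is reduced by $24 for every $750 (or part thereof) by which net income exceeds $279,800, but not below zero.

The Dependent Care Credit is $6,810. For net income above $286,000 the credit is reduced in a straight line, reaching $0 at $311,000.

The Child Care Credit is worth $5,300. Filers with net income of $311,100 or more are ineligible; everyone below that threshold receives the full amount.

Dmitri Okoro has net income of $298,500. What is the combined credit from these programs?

Property Tax Rebate: income exceeds $279,800 by $18,700, which is 25 full-or-partial $750 increments; reduction = 25 × $24 = $600, leaving $120.
Dependent Care Credit: $298,500 is $12,500 into a $25,000 phase-out range, leaving 12,500/25,000 of the credit: $6,810 × 12,500/25,000 = $3,405.
Child Care Credit: $298,500 is below the $311,100 cutoff, so the full $5,300 applies.
Total: $120 + $3,405 + $5,300 = $8,825.

$8,825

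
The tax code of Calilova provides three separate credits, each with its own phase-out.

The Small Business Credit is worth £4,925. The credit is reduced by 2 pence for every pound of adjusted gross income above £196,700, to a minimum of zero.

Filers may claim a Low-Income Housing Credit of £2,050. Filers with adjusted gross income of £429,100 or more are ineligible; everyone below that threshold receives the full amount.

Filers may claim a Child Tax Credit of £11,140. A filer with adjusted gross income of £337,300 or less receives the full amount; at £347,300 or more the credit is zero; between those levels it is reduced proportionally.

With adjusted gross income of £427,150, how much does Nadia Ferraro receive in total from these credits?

Small Business Credit: 2% of the £230,450 excess over £196,700 is £4,609; credit = £4,925 − £4,609 = £316.
Low-Income Housing Credit: £427,150 is below the £429,100 cutoff, so the full £2,050 applies.
Child Tax Credit: £427,150 is at or above £347,300, so the credit is £0.
Total: £316 + £2,050 + £0 = £2,366.

£2,366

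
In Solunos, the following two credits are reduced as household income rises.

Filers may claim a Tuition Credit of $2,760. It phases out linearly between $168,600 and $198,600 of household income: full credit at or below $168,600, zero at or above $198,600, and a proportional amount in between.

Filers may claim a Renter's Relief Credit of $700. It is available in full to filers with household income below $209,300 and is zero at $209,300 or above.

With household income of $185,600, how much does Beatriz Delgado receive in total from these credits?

$1,896

Tuition Credit: $185,600 is $17,000 into a $30,000 phase-out range, leaving 13,000/30,000 of the credit: $2,760 × 13,000/30,000 = $1,196.
Renter's Relief Credit: $185,600 is below the $209,300 cutoff, so the full $700 applies.
Total: $1,196 + $700 = $1,896.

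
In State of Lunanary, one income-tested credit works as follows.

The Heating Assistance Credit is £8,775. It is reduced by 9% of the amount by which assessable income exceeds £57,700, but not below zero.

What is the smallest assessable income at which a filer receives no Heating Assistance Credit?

The credit falls by 9% of each pound above £57,700, so it reaches zero when the excess is £8,775 / 9% = £97,500: income = £57,700 + £97,500 = £155,200.

£155,200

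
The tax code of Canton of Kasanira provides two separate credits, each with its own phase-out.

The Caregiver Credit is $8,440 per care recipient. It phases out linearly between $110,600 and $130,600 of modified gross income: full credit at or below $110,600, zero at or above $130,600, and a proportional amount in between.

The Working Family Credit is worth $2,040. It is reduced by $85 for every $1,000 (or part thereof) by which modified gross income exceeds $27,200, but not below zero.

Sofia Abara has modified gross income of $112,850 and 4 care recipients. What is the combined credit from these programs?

$29,962

Caregiver Credit: base = 4 × $8,440 = $33,760. $112,850 is $2,250 into a $20,000 phase-out range, leaving 17,750/20,000 of the credit: $33,760 × 17,750/20,000 = $29,962.
Working Family Credit: income exceeds $27,200 by $85,650 → 86 increments × $85 = $7,310 ≥ base, so the credit is $0.
Total: $29,962 + $0 = $29,962.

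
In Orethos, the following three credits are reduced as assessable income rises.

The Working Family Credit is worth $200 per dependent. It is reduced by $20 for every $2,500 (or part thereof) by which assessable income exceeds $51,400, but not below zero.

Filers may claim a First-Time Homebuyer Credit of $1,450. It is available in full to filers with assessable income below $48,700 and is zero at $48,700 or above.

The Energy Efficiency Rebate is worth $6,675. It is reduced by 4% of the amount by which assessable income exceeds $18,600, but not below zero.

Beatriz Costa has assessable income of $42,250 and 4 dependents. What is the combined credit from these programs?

Working Family Credit: base = 4 × $200 = $800. $42,250 is at or below the $51,400 threshold, so the full $800 applies.
First-Time Homebuyer Credit: $42,250 is below the $48,700 cutoff, so the full $1,450 applies.
Energy Efficiency Rebate: 4% of the $23,650 excess over $18,600 is $946; credit = $6,675 − $946 = $5,729.
Total: $800 + $1,450 + $5,729 = $7,979.

$7,979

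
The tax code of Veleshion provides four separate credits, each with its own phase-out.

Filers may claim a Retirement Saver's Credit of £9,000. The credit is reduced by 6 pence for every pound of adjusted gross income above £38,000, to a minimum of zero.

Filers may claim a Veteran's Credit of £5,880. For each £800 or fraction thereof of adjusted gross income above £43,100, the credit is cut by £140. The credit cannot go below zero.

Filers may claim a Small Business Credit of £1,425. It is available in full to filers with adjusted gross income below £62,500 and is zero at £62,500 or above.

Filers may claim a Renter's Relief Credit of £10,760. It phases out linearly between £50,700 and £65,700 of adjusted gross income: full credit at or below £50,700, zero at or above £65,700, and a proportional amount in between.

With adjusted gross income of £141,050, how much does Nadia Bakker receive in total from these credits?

Retirement Saver's Credit: 6% of the £103,050 excess over £38,000 is £6,183; credit = £9,000 − £6,183 = £2,817.
Veteran's Credit: income exceeds £43,100 by £97,950 → 123 increments × £140 = £17,220 ≥ base, so the credit is £0.
Small Business Credit: £141,050 meets or exceeds the £62,500 cutoff, so the credit is £0.
Renter's Relief Credit: £141,050 is at or above £65,700, so the credit is £0.
Total: £2,817 + £0 + £0 + £0 = £2,817.

£2,817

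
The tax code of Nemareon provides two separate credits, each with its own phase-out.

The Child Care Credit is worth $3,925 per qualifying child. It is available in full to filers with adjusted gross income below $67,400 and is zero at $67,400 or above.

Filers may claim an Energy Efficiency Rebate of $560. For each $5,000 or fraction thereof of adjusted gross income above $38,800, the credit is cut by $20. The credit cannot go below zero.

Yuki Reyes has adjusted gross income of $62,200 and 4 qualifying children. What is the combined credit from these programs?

Child Care Credit: base = 4 × $3,925 = $15,700. $62,200 is below the $67,400 cutoff, so the full $15,700 applies.
Energy Efficiency Rebate: income exceeds $38,800 by $23,400, which is 5 full-or-partial $5,000 increments; reduction = 5 × $20 = $100, leaving $460.
Total: $15,700 + $460 = $16,160.

$16,160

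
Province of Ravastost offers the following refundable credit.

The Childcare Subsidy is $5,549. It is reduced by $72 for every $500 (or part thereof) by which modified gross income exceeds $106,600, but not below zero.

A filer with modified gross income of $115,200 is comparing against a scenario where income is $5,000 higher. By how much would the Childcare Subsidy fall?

$720

At $115,200 — income exceeds $106,600 by $8,600, which is 18 full-or-partial $500 increments; reduction = 18 × $72 = $1,296, leaving $4,253.
At $120,200 — income exceeds $106,600 by $13,600, which is 28 full-or-partial $500 increments; reduction = 28 × $72 = $2,016, leaving $3,533.
Lost: $4,253 − $3,533 = $720.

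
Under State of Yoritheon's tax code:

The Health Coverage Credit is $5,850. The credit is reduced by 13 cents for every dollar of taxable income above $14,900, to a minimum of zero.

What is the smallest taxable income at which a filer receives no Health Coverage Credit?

$59,900

The credit falls by 13% of each dollar above $14,900, so it reaches zero when the excess is $5,850 / 13% = $45,000: income = $14,900 + $45,000 = $59,900.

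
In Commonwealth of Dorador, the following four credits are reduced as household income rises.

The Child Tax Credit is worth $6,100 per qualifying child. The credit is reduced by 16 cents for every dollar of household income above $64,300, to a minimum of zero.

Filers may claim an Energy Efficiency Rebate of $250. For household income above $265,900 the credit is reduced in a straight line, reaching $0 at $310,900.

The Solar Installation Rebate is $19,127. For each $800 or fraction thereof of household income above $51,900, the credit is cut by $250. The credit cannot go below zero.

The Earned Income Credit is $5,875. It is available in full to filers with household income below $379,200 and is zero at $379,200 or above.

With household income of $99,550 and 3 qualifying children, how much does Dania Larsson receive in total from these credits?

Child Tax Credit: base = 3 × $6,100 = $18,300. 16% of the $35,250 excess over $64,300 is $5,640; credit = $18,300 − $5,640 = $12,660.
Energy Efficiency Rebate: $99,550 is at or below the $265,900 threshold, so the full $250 applies.
Solar Installation Rebate: income exceeds $51,900 by $47,650, which is 60 full-or-partial $800 increments; reduction = 60 × $250 = $15,000, leaving $4,127.
Earned Income Credit: $99,550 is below the $379,200 cutoff, so the full $5,875 applies.
Total: $12,660 + $250 + $4,127 + $5,875 = $22,912.

$22,912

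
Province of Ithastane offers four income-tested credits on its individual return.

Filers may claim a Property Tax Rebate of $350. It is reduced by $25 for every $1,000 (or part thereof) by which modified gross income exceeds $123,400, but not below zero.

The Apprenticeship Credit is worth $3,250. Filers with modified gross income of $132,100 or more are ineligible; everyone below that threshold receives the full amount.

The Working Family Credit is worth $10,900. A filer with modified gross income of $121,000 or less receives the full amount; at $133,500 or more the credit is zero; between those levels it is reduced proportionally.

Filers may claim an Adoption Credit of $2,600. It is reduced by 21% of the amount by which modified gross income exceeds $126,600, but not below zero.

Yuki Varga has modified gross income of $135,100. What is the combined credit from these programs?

$865

Property Tax Rebate: income exceeds $123,400 by $11,700, which is 12 full-or-partial $1,000 increments; reduction = 12 × $25 = $300, leaving $50.
Apprenticeship Credit: $135,100 meets or exceeds the $132,100 cutoff, so the credit is $0.
Working Family Credit: $135,100 is at or above $133,500, so the credit is $0.
Adoption Credit: 21% of the $8,500 excess over $126,600 is $1,785; credit = $2,600 − $1,785 = $815.
Total: $50 + $0 + $0 + $815 = $865.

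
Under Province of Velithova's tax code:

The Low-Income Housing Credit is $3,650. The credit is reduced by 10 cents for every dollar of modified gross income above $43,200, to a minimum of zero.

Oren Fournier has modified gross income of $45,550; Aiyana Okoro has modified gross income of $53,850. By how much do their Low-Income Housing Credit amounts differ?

Oren ($45,550): Low-Income Housing Credit: 10% of the $2,350 excess over $43,200 is $235; credit = $3,650 − $235 = $3,415.
Aiyana ($53,850): Low-Income Housing Credit: 10% of the $10,650 excess over $43,200 is $1,065; credit = $3,650 − $1,065 = $2,585.
Difference: |$3,415 − $2,585| = $830.

$830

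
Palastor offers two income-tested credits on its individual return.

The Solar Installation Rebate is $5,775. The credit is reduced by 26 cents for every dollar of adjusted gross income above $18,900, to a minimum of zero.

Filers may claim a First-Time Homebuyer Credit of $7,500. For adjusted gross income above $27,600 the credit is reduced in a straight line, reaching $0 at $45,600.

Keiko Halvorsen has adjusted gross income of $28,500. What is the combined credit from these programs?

$10,404

Solar Installation Rebate: 26% of the $9,600 excess over $18,900 is $2,496; credit = $5,775 − $2,496 = $3,279.
First-Time Homebuyer Credit: $28,500 is $900 into a $18,000 phase-out range, leaving 17,100/18,000 of the credit: $7,500 × 17,100/18,000 = $7,125.
Total: $3,279 + $7,125 = $10,404.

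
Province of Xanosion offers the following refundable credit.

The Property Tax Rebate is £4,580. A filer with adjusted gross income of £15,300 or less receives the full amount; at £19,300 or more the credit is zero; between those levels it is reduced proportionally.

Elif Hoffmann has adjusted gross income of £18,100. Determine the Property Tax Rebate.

£1,374

Property Tax Rebate: £18,100 is £2,800 into a £4,000 phase-out range, leaving 1,200/4,000 of the credit: £4,580 × 1,200/4,000 = £1,374.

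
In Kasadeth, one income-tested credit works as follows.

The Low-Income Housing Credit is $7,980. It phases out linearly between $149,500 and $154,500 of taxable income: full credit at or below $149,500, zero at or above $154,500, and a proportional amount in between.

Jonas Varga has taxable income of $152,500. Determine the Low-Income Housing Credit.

$3,192

Low-Income Housing Credit: $152,500 is $3,000 into a $5,000 phase-out range, leaving 2,000/5,000 of the credit: $7,980 × 2,000/5,000 = $3,192.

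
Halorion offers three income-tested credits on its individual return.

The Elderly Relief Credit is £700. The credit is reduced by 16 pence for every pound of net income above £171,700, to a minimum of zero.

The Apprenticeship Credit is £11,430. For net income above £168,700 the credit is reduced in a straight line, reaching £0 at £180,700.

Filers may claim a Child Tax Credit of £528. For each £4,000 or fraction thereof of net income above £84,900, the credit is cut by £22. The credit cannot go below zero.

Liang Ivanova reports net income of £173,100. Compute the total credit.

Elderly Relief Credit: 16% of the £1,400 excess over £171,700 is £224; credit = £700 − £224 = £476.
Apprenticeship Credit: £173,100 is £4,400 into a £12,000 phase-out range, leaving 7,600/12,000 of the credit: £11,430 × 7,600/12,000 = £7,239.
Child Tax Credit: income exceeds £84,900 by £88,200, which is 23 full-or-partial £4,000 increments; reduction = 23 × £22 = £506, leaving £22.
Total: £476 + £7,239 + £22 = £7,737.

£7,737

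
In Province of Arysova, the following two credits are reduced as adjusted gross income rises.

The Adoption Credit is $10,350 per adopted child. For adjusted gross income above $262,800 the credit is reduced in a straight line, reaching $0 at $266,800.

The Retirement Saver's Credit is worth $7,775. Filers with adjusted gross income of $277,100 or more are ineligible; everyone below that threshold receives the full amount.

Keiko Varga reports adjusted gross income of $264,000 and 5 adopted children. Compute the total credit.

$44,000

Adoption Credit: base = 5 × $10,350 = $51,750. $264,000 is $1,200 into a $4,000 phase-out range, leaving 2,800/4,000 of the credit: $51,750 × 2,800/4,000 = $36,225.
Retirement Saver's Credit: $264,000 is below the $277,100 cutoff, so the full $7,775 applies.
Total: $36,225 + $7,775 = $44,000.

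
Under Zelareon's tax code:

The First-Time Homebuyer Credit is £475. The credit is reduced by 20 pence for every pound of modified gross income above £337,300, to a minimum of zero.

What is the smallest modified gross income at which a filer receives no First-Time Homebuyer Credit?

The credit falls by 20% of each pound above £337,300, so it reaches zero when the excess is £475 / 20% = £2,375: income = £337,300 + £2,375 = £339,675.

£339,675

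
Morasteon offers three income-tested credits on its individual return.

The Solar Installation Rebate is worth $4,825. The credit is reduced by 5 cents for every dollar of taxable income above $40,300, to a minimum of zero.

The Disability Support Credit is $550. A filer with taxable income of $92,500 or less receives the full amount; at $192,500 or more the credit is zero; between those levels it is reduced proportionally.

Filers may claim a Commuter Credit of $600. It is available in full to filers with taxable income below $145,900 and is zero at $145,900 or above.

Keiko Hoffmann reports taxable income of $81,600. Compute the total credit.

Solar Installation Rebate: 5% of the $41,300 excess over $40,300 is $2,065; credit = $4,825 − $2,065 = $2,760.
Disability Support Credit: $81,600 is at or below the $92,500 threshold, so the full $550 applies.
Commuter Credit: $81,600 is below the $145,900 cutoff, so the full $600 applies.
Total: $2,760 + $550 + $600 = $3,910.

$3,910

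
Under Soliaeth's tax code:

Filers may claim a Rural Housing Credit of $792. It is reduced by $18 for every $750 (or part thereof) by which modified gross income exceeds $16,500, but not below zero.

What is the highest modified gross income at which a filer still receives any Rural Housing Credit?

$48,750

After 43 increments the reduction is 43 × $18 = $774, leaving $18; one more increment wipes it out. Increment 43 ends at excess 43 × $750 = $32,250, so the highest qualifying income is $16,500 + $32,250 = $48,750.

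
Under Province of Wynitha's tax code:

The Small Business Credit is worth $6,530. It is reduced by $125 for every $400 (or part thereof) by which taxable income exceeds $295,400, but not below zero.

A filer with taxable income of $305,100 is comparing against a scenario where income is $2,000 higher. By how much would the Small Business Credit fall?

$625

At $305,100 — income exceeds $295,400 by $9,700, which is 25 full-or-partial $400 increments; reduction = 25 × $125 = $3,125, leaving $3,405.
At $307,100 — income exceeds $295,400 by $11,700, which is 30 full-or-partial $400 increments; reduction = 30 × $125 = $3,750, leaving $2,780.
Lost: $3,405 − $2,780 = $625.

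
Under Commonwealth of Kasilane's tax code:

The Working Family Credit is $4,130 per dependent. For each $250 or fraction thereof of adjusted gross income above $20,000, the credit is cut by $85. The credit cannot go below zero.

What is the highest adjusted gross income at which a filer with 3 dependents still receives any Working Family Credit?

Full credit = 3 × $4,130 = $12,390.
After 145 increments the reduction is 145 × $85 = $12,325, leaving $65; one more increment wipes it out. Increment 145 ends at excess 145 × $250 = $36,250, so the highest qualifying income is $20,000 + $36,250 = $56,250.

$56,250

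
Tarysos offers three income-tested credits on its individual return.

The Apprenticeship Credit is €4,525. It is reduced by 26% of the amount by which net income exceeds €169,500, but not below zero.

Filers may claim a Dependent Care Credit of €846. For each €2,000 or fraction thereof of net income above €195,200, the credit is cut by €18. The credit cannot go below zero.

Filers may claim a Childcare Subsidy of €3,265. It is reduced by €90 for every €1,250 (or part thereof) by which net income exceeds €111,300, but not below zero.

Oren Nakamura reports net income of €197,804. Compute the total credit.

Apprenticeship Credit: 26% of the €28,304 excess over €169,500 is €7,359.04 ≥ base, so the credit is €0.
Dependent Care Credit: income exceeds €195,200 by €2,604, which is 2 full-or-partial €2,000 increments; reduction = 2 × €18 = €36, leaving €810.
Childcare Subsidy: income exceeds €111,300 by €86,504 → 70 increments × €90 = €6,300 ≥ base, so the credit is €0.
Total: €0 + €810 + €0 = €810.

€810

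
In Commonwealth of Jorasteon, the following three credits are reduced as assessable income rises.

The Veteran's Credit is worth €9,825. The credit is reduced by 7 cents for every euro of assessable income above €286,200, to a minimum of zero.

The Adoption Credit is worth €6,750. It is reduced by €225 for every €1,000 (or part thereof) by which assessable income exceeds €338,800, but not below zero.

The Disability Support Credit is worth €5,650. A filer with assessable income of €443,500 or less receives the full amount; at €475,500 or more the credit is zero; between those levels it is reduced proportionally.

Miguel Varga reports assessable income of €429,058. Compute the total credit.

Veteran's Credit: 7% of the €142,858 excess over €286,200 is €10,000.06 ≥ base, so the credit is €0.
Adoption Credit: income exceeds €338,800 by €90,258 → 91 increments × €225 = €20,475 ≥ base, so the credit is €0.
Disability Support Credit: €429,058 is at or below the €443,500 threshold, so the full €5,650 applies.
Total: €0 + €0 + €5,650 = €5,650.

€5,650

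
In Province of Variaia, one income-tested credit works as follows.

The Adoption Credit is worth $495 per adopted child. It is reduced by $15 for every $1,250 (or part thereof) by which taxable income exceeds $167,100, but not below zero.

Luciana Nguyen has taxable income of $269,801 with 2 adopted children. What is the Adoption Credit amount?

Adoption Credit: base = 2 × $495 = $990. income exceeds $167,100 by $102,701 → 83 increments × $15 = $1,245 ≥ base, so the credit is $0.

$0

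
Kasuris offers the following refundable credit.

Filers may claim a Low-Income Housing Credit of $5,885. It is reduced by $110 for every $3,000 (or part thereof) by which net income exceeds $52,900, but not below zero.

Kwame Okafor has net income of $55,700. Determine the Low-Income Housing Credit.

$5,775

Low-Income Housing Credit: income exceeds $52,900 by $2,800, which is 1 full-or-partial $3,000 increment; reduction = 1 × $110 = $110, leaving $5,775.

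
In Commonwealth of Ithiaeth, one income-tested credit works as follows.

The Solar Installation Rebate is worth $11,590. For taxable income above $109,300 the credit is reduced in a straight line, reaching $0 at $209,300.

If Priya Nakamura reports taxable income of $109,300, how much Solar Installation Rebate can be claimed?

$11,590

Solar Installation Rebate: $109,300 is at or below the $109,300 threshold, so the full $11,590 applies.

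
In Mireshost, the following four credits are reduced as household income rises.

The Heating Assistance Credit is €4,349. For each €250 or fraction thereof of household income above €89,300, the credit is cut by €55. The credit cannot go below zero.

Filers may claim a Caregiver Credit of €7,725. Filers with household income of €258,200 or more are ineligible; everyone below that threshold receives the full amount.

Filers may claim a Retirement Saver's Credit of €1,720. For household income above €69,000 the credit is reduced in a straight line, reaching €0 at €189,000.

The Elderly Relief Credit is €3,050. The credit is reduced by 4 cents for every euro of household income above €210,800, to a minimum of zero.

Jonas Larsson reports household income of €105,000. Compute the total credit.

Heating Assistance Credit: income exceeds €89,300 by €15,700, which is 63 full-or-partial €250 increments; reduction = 63 × €55 = €3,465, leaving €884.
Caregiver Credit: €105,000 is below the €258,200 cutoff, so the full €7,725 applies.
Retirement Saver's Credit: €105,000 is €36,000 into a €120,000 phase-out range, leaving 84,000/120,000 of the credit: €1,720 × 84,000/120,000 = €1,204.
Elderly Relief Credit: €105,000 is at or below the €210,800 threshold, so the full €3,050 applies.
Total: €884 + €7,725 + €1,204 + €3,050 = €12,863.

€12,863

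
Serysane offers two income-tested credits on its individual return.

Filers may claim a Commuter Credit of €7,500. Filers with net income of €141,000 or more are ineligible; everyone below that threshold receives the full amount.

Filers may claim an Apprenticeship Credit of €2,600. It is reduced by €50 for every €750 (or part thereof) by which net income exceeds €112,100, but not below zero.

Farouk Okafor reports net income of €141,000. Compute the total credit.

€650

Commuter Credit: €141,000 meets or exceeds the €141,000 cutoff, so the credit is €0.
Apprenticeship Credit: income exceeds €112,100 by €28,900, which is 39 full-or-partial €750 increments; reduction = 39 × €50 = €1,950, leaving €650.
Total: €0 + €650 = €650.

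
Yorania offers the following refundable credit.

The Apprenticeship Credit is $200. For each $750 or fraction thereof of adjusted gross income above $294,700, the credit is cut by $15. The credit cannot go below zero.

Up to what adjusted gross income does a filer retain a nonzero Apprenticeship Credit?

$304,450

After 13 increments the reduction is 13 × $15 = $195, leaving $5; one more increment wipes it out. Increment 13 ends at excess 13 × $750 = $9,750, so the highest qualifying income is $294,700 + $9,750 = $304,450.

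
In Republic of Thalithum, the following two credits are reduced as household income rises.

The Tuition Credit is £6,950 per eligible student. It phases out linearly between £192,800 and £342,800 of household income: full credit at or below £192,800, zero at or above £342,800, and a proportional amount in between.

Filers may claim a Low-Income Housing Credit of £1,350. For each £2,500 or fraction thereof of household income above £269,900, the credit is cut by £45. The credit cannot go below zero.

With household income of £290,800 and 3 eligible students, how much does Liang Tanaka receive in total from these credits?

£8,173

Tuition Credit: base = 3 × £6,950 = £20,850. £290,800 is £98,000 into a £150,000 phase-out range, leaving 52,000/150,000 of the credit: £20,850 × 52,000/150,000 = £7,228.
Low-Income Housing Credit: income exceeds £269,900 by £20,900, which is 9 full-or-partial £2,500 increments; reduction = 9 × £45 = £405, leaving £945.
Total: £7,228 + £945 = £8,173.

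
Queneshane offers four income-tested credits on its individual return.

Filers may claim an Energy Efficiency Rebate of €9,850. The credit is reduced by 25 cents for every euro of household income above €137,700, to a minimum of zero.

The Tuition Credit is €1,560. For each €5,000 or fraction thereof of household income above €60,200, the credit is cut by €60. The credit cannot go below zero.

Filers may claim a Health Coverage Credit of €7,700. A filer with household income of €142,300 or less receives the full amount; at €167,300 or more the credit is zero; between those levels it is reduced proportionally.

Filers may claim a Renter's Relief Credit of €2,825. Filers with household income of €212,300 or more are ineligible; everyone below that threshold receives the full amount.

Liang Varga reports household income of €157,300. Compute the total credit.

Energy Efficiency Rebate: 25% of the €19,600 excess over €137,700 is €4,900; credit = €9,850 − €4,900 = €4,950.
Tuition Credit: income exceeds €60,200 by €97,100, which is 20 full-or-partial €5,000 increments; reduction = 20 × €60 = €1,200, leaving €360.
Health Coverage Credit: €157,300 is €15,000 into a €25,000 phase-out range, leaving 10,000/25,000 of the credit: €7,700 × 10,000/25,000 = €3,080.
Renter's Relief Credit: €157,300 is below the €212,300 cutoff, so the full €2,825 applies.
Total: €4,950 + €360 + €3,080 + €2,825 = €11,215.

€11,215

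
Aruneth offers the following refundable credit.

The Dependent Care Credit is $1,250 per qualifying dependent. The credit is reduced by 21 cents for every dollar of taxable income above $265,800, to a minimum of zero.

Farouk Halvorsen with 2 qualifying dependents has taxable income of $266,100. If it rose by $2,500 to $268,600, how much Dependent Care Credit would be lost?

At $266,100 — base = 2 × $1,250 = $2,500. 21% of the $300 excess over $265,800 is $63; credit = $2,500 − $63 = $2,437.
At $268,600 — base = 2 × $1,250 = $2,500. 21% of the $2,800 excess over $265,800 is $588; credit = $2,500 − $588 = $1,912.
Lost: $2,437 − $1,912 = $525.

$525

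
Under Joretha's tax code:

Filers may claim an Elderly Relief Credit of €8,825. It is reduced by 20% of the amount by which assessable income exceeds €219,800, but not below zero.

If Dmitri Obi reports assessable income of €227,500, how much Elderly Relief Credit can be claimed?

Elderly Relief Credit: 20% of the €7,700 excess over €219,800 is €1,540; credit = €8,825 − €1,540 = €7,285.

€7,285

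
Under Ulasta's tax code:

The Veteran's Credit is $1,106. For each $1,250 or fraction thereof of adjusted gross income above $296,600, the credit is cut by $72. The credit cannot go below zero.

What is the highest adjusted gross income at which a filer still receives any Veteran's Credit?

After 15 increments the reduction is 15 × $72 = $1,080, leaving $26; one more increment wipes it out. Increment 15 ends at excess 15 × $1,250 = $18,750, so the highest qualifying income is $296,600 + $18,750 = $315,350.

$315,350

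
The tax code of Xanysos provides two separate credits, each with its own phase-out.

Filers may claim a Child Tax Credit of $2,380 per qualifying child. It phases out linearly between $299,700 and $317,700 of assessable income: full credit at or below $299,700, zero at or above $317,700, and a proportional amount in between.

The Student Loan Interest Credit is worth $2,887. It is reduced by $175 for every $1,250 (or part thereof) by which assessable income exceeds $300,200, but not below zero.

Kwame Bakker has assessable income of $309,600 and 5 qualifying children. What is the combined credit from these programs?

$6,842

Child Tax Credit: base = 5 × $2,380 = $11,900. $309,600 is $9,900 into a $18,000 phase-out range, leaving 8,100/18,000 of the credit: $11,900 × 8,100/18,000 = $5,355.
Student Loan Interest Credit: income exceeds $300,200 by $9,400, which is 8 full-or-partial $1,250 increments; reduction = 8 × $175 = $1,400, leaving $1,487.
Total: $5,355 + $1,487 = $6,842.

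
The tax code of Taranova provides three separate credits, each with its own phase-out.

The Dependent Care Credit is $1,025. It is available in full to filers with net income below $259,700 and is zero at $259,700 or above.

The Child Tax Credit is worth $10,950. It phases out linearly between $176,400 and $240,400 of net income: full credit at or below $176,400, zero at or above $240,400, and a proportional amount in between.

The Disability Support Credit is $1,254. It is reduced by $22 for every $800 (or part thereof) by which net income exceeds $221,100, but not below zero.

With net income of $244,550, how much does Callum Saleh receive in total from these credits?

Dependent Care Credit: $244,550 is below the $259,700 cutoff, so the full $1,025 applies.
Child Tax Credit: $244,550 is at or above $240,400, so the credit is $0.
Disability Support Credit: income exceeds $221,100 by $23,450, which is 30 full-or-partial $800 increments; reduction = 30 × $22 = $660, leaving $594.
Total: $1,025 + $0 + $594 = $1,619.

$1,619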